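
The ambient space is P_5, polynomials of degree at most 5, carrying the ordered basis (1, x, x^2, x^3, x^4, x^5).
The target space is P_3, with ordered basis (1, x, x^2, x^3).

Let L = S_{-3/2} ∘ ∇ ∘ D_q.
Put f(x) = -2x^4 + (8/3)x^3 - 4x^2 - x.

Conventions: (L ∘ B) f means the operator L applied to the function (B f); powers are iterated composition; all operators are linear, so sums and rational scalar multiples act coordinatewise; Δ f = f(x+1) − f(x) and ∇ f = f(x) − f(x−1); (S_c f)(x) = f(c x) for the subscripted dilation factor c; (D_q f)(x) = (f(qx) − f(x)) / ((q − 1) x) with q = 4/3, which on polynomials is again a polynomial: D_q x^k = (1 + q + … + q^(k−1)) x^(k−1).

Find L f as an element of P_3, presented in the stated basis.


the result is g(x) = -(175/2)x^2 - (821/9)x - 898/27

D_q f = -(350/27)x^3 + (296/27)x^2 - (28/3)x - 1
∇ D_q f = -(350/9)x^2 + (1642/27)x - 898/27
S_{-3/2} (∇ ∘ D_q) f = -(175/2)x^2 - (821/9)x - 898/27


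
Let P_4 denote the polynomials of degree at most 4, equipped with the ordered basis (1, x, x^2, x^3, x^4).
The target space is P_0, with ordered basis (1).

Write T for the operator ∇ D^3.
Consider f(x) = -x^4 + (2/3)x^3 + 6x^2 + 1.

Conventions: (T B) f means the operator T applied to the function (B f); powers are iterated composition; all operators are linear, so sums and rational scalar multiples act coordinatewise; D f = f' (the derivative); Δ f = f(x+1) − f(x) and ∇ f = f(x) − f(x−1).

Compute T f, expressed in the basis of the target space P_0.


g(x) = -24

D f = -4x^3 + 2x^2 + 12x
D D f = -12x^2 + 4x + 12
D D D f = -24x + 4
∇ D^3 f = -24


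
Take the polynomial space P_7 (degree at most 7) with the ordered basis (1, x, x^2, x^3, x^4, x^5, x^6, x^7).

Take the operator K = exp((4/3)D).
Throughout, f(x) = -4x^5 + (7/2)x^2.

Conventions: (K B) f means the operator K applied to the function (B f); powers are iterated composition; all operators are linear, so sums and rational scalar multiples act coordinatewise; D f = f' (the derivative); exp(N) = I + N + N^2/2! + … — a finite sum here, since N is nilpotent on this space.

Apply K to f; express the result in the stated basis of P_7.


g(x) = -4x^5 - (80/3)x^4 - (640/9)x^3 - (4931/54)x^2 - (4364/81)x - 2584/243

order-1 term: -(80/3)x^4 + (28/3)x
order-2 term: -(640/9)x^3 + 56/9
order-3 term: -(2560/27)x^2
order-4 term: -(5120/81)x
order-5 term: -4096/243
the series for exp((4/3)D) f terminates at order 5
exp((4/3)D) f = -4x^5 - (80/3)x^4 - (640/9)x^3 - (4931/54)x^2 - (4364/81)x - 2584/243


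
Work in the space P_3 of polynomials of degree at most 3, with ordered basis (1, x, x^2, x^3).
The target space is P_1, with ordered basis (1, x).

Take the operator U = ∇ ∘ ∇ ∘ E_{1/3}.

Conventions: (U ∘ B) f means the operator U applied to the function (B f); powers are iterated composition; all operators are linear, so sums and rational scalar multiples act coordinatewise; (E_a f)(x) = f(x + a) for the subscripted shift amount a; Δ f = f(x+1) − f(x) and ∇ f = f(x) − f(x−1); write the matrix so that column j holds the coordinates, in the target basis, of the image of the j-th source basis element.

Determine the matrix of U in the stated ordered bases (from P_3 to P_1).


the matrix is [[0, 0, 2, -4]; [0, 0, 0, 6]] (rows listed top to bottom)

image of 1: 0
image of x: 0
image of x^2: 2
image of x^3: 6x - 4
each image's coordinates form column j of the matrix


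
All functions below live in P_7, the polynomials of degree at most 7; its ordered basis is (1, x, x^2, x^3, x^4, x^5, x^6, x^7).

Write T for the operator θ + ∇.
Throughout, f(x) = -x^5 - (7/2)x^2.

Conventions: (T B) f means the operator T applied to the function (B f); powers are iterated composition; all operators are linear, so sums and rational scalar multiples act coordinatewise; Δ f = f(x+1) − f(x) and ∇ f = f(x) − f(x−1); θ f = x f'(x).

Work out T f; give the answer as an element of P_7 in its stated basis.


g(x) = -5x^5 - 5x^4 + 10x^3 - 17x^2 - 2x + 5/2

θ f = -5x^5 - 7x^2
∇ f = -5x^4 + 10x^3 - 10x^2 - 2x + 5/2
(θ + ∇) f = -5x^5 - 5x^4 + 10x^3 - 17x^2 - 2x + 5/2


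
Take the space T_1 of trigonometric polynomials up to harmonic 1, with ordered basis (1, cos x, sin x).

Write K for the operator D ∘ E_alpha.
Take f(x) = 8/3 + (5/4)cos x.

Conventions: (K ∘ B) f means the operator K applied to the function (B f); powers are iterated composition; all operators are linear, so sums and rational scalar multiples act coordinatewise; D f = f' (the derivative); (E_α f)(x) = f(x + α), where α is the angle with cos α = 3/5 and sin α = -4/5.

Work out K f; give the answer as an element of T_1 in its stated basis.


E_alpha f = 8/3 + (3/4)cos x + sin x
D E_alpha f = cos x - (3/4)sin x

the result is g(x) = cos x - (3/4)sin x


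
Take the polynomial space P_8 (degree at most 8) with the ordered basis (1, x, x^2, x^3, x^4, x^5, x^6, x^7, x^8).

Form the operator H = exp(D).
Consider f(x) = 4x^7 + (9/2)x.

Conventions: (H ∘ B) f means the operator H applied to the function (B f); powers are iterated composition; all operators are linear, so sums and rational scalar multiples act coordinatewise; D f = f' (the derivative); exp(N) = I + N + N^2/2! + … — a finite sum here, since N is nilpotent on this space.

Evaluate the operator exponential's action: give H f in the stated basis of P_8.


order-1 term: 28x^6 + 9/2
order-2 term: 84x^5
order-3 term: 140x^4
order-4 term: 140x^3
order-5 term: 84x^2
order-6 term: 28x
order-7 term: 4
the series for exp(D) f terminates at order 7
exp(D) f = 4x^7 + 28x^6 + 84x^5 + 140x^4 + 140x^3 + 84x^2 + (65/2)x + 17/2

g(x) = 4x^7 + 28x^6 + 84x^5 + 140x^4 + 140x^3 + 84x^2 + (65/2)x + 17/2


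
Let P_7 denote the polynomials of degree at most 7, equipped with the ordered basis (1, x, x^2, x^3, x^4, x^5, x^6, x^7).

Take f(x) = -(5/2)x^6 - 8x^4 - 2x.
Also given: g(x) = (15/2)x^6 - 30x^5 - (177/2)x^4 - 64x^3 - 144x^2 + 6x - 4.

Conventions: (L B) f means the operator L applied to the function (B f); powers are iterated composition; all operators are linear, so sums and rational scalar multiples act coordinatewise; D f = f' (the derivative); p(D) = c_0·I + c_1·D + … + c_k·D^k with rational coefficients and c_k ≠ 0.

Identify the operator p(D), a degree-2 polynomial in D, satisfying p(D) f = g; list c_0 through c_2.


D^0 f = -(5/2)x^6 - 8x^4 - 2x
D^1 f = -15x^5 - 32x^3 - 2
D^2 f = -75x^4 - 96x^2
matching coefficients of g against c_0 f + c_1 Df + … from the top degree down determines the c_i
solution: c_0 = -3, c_1 = 2, c_2 = 3/2

p(D) = -3·I + 2·D + (3/2)·D^2, i.e. c_0 = -3, c_1 = 2, c_2 = 3/2


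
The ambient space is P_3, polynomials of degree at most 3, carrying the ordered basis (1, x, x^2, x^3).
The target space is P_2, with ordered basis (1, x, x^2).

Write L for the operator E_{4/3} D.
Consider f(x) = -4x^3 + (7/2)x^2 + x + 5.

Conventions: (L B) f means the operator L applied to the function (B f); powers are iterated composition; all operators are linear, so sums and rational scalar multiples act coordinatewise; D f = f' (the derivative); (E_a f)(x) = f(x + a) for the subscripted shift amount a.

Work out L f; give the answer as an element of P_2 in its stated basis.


D f = -12x^2 + 7x + 1
E_{4/3} D f = -12x^2 - 25x - 11

the image equals g(x) = -12x^2 - 25x - 11


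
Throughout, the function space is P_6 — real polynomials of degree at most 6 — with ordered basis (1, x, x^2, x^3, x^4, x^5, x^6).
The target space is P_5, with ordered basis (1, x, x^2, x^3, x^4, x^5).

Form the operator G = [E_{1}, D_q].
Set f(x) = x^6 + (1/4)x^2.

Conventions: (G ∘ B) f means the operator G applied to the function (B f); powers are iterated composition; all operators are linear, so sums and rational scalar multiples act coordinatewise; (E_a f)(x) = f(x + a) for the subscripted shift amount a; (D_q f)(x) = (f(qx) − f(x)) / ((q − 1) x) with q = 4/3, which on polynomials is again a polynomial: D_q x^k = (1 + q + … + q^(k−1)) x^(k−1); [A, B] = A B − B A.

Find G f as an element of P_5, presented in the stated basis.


D_q f = (3367/243)x^5 + (7/12)x
E_{1} D_q f = (3367/243)x^5 + (16835/243)x^4 + (33670/243)x^3 + (33670/243)x^2 + (67907/972)x + 14035/972
E_{1} f = x^6 + 6x^5 + 15x^4 + 20x^3 + (61/4)x^2 + (13/2)x + 5/4
D_q E_{1} f = (3367/243)x^5 + (1562/27)x^4 + (875/9)x^3 + (740/9)x^2 + (427/12)x + 13/2
[E_{1}, D_q] f = (2777/243)x^4 + (10045/243)x^3 + (13690/243)x^2 + (8330/243)x + 7717/972

g(x) = (2777/243)x^4 + (10045/243)x^3 + (13690/243)x^2 + (8330/243)x + 7717/972


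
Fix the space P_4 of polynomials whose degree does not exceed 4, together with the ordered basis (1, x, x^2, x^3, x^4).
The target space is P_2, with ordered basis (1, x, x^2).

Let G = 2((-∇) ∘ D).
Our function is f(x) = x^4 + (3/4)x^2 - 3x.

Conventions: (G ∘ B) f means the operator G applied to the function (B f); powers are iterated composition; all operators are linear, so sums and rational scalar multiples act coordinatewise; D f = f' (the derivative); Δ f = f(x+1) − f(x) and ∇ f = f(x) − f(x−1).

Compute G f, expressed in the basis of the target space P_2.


D f = 4x^3 + (3/2)x - 3
∇ D f = 12x^2 - 12x + 11/2
(-∇) D f = -12x^2 + 12x - 11/2
(2((-∇) ∘ D)) f = -24x^2 + 24x - 11

the image equals g(x) = -24x^2 + 24x - 11


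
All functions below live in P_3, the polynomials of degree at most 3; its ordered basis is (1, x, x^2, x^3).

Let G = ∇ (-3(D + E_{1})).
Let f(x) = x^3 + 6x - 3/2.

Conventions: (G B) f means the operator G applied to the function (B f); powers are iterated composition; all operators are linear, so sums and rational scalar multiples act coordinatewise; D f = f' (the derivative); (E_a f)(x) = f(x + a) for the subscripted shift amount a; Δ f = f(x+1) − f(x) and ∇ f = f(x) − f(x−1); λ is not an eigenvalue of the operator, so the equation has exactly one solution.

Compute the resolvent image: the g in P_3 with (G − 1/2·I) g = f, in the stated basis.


the result is g(x) = -2x^3 + 36x^2 - 336x + 1347

write g with unknown coordinates in the stated basis and equate coefficients in (G − 1/2·I) g = f
solving from the highest basis element down gives g = -2x^3 + 36x^2 - 336x + 1347
check: G g = 18x^2 - 162x + 672
so G g − 1/2·g = x^3 + 6x - 3/2 = f ✓


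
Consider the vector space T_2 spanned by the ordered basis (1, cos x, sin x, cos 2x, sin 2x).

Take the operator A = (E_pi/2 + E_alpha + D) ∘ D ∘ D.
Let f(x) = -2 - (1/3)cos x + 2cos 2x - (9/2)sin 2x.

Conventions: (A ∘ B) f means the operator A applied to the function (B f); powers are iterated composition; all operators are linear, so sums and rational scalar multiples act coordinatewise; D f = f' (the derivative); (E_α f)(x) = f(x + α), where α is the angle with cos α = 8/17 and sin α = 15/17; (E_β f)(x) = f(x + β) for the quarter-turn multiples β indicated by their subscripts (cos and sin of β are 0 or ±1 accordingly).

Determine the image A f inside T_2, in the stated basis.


g(x) = (8/51)cos x - (49/51)sin x + (18324/289)cos 2x - (1556/289)sin 2x

D f = (1/3)sin x - 9cos 2x - 4sin 2x
D D f = (1/3)cos x - 8cos 2x + 18sin 2x
E_pi/2 (D ∘ D) f = -(1/3)sin x + 8cos 2x - 18sin 2x
E_alpha (D ∘ D) f = (8/51)cos x - (5/17)sin x + (5608/289)cos 2x - (978/289)sin 2x
D (D ∘ D) f = -(1/3)sin x + 36cos 2x + 16sin 2x
(E_pi/2 + E_alpha + D) (D ∘ D) f = (8/51)cos x - (49/51)sin x + (18324/289)cos 2x - (1556/289)sin 2x


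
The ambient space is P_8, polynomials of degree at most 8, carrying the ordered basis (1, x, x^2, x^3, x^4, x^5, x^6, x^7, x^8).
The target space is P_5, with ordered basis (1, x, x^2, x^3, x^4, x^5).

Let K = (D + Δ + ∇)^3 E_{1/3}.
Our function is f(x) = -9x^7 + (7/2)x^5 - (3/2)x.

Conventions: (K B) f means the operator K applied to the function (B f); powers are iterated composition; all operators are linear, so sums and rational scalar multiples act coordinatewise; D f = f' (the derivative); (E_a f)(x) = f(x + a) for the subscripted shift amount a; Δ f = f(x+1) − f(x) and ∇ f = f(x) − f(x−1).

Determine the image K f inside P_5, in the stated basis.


E_{1/3} f = -9x^7 - 21x^6 - (35/2)x^5 - (35/6)x^4 + (14/27)x^2 - (37/27)x - 119/243
D E_{1/3} f = -63x^6 - 126x^5 - (175/2)x^4 - (70/3)x^3 + (28/27)x - 37/27
Δ E_{1/3} f = -63x^6 - 315x^5 - (1435/2)x^4 - (2800/3)x^3 - 714x^2 - (16135/54)x - 1463/27
∇ E_{1/3} f = -63x^6 + 63x^5 - (175/2)x^4 + (140/3)x^3 - 14x^2 + (119/54)x - 14/9
(D + Δ + ∇) E_{1/3} f = -189x^6 - 378x^5 - (1785/2)x^4 - 910x^3 - 728x^2 - (2660/9)x - 514/9
D (D + Δ + ∇) E_{1/3} f = -1134x^5 - 1890x^4 - 3570x^3 - 2730x^2 - 1456x - 2660/9
Δ (D + Δ + ∇) E_{1/3} f = -1134x^5 - 4725x^4 - 11130x^3 - 14700x^2 - 10780x - 61075/18
∇ (D + Δ + ∇) E_{1/3} f = -1134x^5 + 945x^4 - 3570x^3 + 1680x^2 - 1540x + 4067/18
(D + Δ + ∇) (D + Δ + ∇) E_{1/3} f = -3402x^5 - 5670x^4 - 18270x^3 - 15750x^2 - 13776x - 10388/3
D (D + Δ + ∇) (D + Δ + ∇) E_{1/3} f = -17010x^4 - 22680x^3 - 54810x^2 - 31500x - 13776
Δ (D + Δ + ∇) (D + Δ + ∇) E_{1/3} f = -17010x^4 - 56700x^3 - 122850x^2 - 126000x - 56868
∇ (D + Δ + ∇) (D + Δ + ∇) E_{1/3} f = -17010x^4 + 11340x^3 - 54810x^2 + 17640x - 14028
(D + Δ + ∇) (D + Δ + ∇) (D + Δ + ∇) E_{1/3} f = -51030x^4 - 68040x^3 - 232470x^2 - 139860x - 84672

g(x) = -51030x^4 - 68040x^3 - 232470x^2 - 139860x - 84672


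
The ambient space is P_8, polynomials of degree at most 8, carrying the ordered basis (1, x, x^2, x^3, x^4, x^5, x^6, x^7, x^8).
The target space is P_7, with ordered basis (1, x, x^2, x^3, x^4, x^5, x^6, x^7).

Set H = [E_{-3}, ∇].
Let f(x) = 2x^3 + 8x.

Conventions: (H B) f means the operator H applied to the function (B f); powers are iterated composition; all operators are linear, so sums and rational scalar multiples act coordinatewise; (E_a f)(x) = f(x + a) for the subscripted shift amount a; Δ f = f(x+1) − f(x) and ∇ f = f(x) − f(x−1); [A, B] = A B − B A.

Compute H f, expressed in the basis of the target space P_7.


∇ f = 6x^2 - 6x + 10
E_{-3} ∇ f = 6x^2 - 42x + 82
E_{-3} f = 2x^3 - 18x^2 + 62x - 78
∇ E_{-3} f = 6x^2 - 42x + 82
[E_{-3}, ∇] f = 0

the result is g(x) = 0


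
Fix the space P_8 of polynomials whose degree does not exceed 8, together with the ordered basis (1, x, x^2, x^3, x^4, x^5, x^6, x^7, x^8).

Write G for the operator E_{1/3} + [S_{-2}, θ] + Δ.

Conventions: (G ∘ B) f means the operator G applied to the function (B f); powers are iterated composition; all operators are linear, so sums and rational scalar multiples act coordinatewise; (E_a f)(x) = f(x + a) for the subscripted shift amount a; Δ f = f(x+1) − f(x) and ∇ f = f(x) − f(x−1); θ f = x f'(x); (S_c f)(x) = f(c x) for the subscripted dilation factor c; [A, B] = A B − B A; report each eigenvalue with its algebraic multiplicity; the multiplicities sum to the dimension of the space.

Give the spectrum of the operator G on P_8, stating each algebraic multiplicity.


image of 1: 1
image of x: x + 4/3
image of x^2: x^2 + (8/3)x + 10/9
image of x^3: x^3 + 4x^2 + (10/3)x + 28/27
image of x^4: x^4 + (16/3)x^3 + (20/3)x^2 + (112/27)x + 82/81
image of x^5: x^5 + (20/3)x^4 + (100/9)x^3 + (280/27)x^2 + (410/81)x + 244/243
image of x^6: x^6 + 8x^5 + (50/3)x^4 + (560/27)x^3 + (410/27)x^2 + (488/81)x + 730/729
image of x^7: x^7 + (28/3)x^6 + (70/3)x^5 + (980/27)x^4 + (2870/81)x^3 + (1708/81)x^2 + (5110/729)x + 2188/2187
image of x^8: x^8 + (32/3)x^7 + (280/9)x^6 + (1568/27)x^5 + (5740/81)x^4 + (13664/243)x^3 + (20440/729)x^2 + (17504/2187)x + 6562/6561
the matrix is upper triangular; its diagonal is (1, 1, 1, 1, 1, 1, 1, 1, 1)
for a triangular matrix the eigenvalues are the diagonal entries, with algebraic multiplicity their repetition count

λ = 1 (multiplicity 9)


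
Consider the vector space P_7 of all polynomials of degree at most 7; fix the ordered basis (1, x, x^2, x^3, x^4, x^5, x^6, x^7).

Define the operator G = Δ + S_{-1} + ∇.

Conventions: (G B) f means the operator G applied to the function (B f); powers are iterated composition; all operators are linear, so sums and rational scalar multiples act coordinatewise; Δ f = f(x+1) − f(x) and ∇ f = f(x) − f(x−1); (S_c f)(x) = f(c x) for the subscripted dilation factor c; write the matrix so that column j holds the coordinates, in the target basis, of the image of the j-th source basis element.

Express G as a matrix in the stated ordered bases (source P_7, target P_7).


the matrix is [[1, 2, 0, 2, 0, 2, 0, 2]; [0, -1, 4, 0, 8, 0, 12, 0]; [0, 0, 1, 6, 0, 20, 0, 42]; [0, 0, 0, -1, 8, 0, 40, 0]; [0, 0, 0, 0, 1, 10, 0, 70]; [0, 0, 0, 0, 0, -1, 12, 0]; [0, 0, 0, 0, 0, 0, 1, 14]; [0, 0, 0, 0, 0, 0, 0, -1]] (rows listed top to bottom)

image of 1: 1
image of x: -x + 2
image of x^2: x^2 + 4x
image of x^3: -x^3 + 6x^2 + 2
image of x^4: x^4 + 8x^3 + 8x
image of x^5: -x^5 + 10x^4 + 20x^2 + 2
image of x^6: x^6 + 12x^5 + 40x^3 + 12x
image of x^7: -x^7 + 14x^6 + 70x^4 + 42x^2 + 2
each image's coordinates form column j of the matrix


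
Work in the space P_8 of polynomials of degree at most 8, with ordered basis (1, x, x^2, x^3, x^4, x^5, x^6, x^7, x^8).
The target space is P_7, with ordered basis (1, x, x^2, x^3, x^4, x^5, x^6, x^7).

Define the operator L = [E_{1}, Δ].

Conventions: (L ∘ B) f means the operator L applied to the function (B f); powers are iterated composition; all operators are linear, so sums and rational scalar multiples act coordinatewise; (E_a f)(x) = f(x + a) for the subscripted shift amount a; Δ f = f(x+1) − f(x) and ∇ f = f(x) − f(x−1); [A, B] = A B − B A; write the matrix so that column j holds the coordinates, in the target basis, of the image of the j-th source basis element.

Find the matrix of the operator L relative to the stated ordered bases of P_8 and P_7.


image of 1: 0
image of x: 0
image of x^2: 0
image of x^3: 0
image of x^4: 0
image of x^5: 0
image of x^6: 0
image of x^7: 0
image of x^8: 0
each image's coordinates form column j of the matrix

the matrix is [[0, 0, 0, 0, 0, 0, 0, 0, 0]; [0, 0, 0, 0, 0, 0, 0, 0, 0]; [0, 0, 0, 0, 0, 0, 0, 0, 0]; [0, 0, 0, 0, 0, 0, 0, 0, 0]; [0, 0, 0, 0, 0, 0, 0, 0, 0]; [0, 0, 0, 0, 0, 0, 0, 0, 0]; [0, 0, 0, 0, 0, 0, 0, 0, 0]; [0, 0, 0, 0, 0, 0, 0, 0, 0]] (rows listed top to bottom)


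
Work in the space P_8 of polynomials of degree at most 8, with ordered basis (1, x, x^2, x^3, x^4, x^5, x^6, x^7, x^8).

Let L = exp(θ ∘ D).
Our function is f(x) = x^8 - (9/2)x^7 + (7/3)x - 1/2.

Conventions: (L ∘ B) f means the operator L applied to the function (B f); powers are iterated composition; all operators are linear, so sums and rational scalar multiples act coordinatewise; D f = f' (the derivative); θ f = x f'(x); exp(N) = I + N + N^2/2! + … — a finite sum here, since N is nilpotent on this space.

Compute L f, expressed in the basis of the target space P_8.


the result is g(x) = x^8 + (103/2)x^7 + 987x^6 + 8925x^5 + 39900x^4 + 84420x^3 + 73080x^2 + (52927/3)x - 1/2

order-1 term: 56x^7 - 189x^6
order-2 term: 1176x^6 - 2835x^5
order-3 term: 11760x^5 - 18900x^4
order-4 term: 58800x^4 - 56700x^3
order-5 term: 141120x^3 - 68040x^2
order-6 term: 141120x^2 - 22680x
order-7 term: 40320x
the series for exp(θ ∘ D) f terminates at order 7
exp(θ ∘ D) f = x^8 + (103/2)x^7 + 987x^6 + 8925x^5 + 39900x^4 + 84420x^3 + 73080x^2 + (52927/3)x - 1/2


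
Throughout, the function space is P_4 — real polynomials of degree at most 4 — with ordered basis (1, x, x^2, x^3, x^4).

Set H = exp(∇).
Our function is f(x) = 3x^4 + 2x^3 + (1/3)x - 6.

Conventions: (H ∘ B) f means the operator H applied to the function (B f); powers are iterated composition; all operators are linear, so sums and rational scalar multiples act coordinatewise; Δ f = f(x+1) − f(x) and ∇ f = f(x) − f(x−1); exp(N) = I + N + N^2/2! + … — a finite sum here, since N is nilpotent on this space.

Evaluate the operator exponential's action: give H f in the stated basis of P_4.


the image equals g(x) = 3x^4 + 14x^3 + 6x^2 - (35/3)x - 14/3

order-1 term: 12x^3 - 12x^2 + 6x - 2/3
order-2 term: 18x^2 - 30x + 15
order-3 term: 12x - 16
order-4 term: 3
the series for exp(∇) f terminates at order 4
exp(∇) f = 3x^4 + 14x^3 + 6x^2 - (35/3)x - 14/3


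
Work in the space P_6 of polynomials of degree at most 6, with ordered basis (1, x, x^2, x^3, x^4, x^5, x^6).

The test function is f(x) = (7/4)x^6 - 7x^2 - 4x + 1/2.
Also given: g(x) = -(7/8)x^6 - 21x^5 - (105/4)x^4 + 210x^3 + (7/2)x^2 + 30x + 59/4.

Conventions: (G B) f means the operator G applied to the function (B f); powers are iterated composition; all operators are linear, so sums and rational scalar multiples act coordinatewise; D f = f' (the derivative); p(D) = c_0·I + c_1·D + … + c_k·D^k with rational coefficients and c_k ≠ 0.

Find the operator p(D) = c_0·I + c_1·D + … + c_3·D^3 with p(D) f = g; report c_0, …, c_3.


c_0 = -1/2, c_1 = -2, c_2 = -1/2, c_3 = 1

D^0 f = (7/4)x^6 - 7x^2 - 4x + 1/2
D^1 f = (21/2)x^5 - 14x - 4
D^2 f = (105/2)x^4 - 14
D^3 f = 210x^3
matching coefficients of g against c_0 f + c_1 Df + … from the top degree down determines the c_i
solution: c_0 = -1/2, c_1 = -2, c_2 = -1/2, c_3 = 1


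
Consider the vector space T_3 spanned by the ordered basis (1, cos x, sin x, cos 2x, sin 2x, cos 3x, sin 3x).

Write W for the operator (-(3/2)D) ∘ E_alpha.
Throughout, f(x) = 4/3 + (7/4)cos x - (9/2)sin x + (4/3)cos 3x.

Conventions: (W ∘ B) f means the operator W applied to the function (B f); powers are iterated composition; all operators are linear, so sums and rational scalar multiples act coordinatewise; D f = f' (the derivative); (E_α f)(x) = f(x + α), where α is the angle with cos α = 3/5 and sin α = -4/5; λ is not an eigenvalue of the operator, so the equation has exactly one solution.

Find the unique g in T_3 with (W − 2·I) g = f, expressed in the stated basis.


g(x) = -2/3 - (193/221)cos x + (513/442)sin x - (7168/45879)cos 3x + (2808/15293)sin 3x

write g with unknown coordinates in the stated basis and equate coefficients in (W − 2·I) g = f
solving from the highest basis element down gives g = -2/3 - (193/221)cos x + (513/442)sin x - (7168/45879)cos 3x + (2808/15293)sin 3x
check: W g = (3/884)cos x - (963/442)sin x + (15612/15293)cos 3x + (5616/15293)sin 3x
so W g − 2·g = 4/3 + (7/4)cos x - (9/2)sin x + (4/3)cos 3x = f ✓


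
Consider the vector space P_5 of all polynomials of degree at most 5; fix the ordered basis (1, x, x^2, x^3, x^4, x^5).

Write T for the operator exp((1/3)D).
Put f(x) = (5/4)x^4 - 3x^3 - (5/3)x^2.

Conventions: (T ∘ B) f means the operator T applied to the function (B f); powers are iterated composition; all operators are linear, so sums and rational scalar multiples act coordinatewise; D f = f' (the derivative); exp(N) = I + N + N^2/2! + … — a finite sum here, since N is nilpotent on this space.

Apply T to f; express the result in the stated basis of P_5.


the result is g(x) = (5/4)x^4 - (4/3)x^3 - (23/6)x^2 - (52/27)x - 91/324

order-1 term: (5/3)x^3 - 3x^2 - (10/9)x
order-2 term: (5/6)x^2 - x - 5/27
order-3 term: (5/27)x - 1/9
order-4 term: 5/324
the series for exp((1/3)D) f terminates at order 4
exp((1/3)D) f = (5/4)x^4 - (4/3)x^3 - (23/6)x^2 - (52/27)x - 91/324


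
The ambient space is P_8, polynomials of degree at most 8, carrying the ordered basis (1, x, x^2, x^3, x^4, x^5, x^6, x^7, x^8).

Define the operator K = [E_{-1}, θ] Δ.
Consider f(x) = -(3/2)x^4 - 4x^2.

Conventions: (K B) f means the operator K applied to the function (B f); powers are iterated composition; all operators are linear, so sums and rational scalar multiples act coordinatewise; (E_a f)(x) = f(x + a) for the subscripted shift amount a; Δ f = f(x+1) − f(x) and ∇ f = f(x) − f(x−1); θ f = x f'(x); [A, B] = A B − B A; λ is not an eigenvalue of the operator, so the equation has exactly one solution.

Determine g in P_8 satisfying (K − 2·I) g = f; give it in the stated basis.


write g with unknown coordinates in the stated basis and equate coefficients in (K − 2·I) g = f
solving from the highest basis element down gives g = (3/4)x^4 - (5/2)x^2 + (9/2)x + 1
check: K g = -9x^2 + 9x + 2
so K g − 2·g = -(3/2)x^4 - 4x^2 = f ✓

g(x) = (3/4)x^4 - (5/2)x^2 + (9/2)x + 1


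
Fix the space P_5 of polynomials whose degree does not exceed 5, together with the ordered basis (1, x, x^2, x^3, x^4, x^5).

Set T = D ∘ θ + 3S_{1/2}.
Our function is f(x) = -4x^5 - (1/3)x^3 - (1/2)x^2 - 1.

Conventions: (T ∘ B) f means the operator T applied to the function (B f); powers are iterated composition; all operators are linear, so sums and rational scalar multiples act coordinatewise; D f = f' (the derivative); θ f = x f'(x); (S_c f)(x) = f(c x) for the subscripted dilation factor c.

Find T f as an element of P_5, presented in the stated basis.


the result is g(x) = -(3/8)x^5 - 100x^4 - (1/8)x^3 - (27/8)x^2 - 2x - 3

θ f = -20x^5 - x^3 - x^2
D θ f = -100x^4 - 3x^2 - 2x
S_{1/2} f = -(1/8)x^5 - (1/24)x^3 - (1/8)x^2 - 1
(3S_{1/2}) f = -(3/8)x^5 - (1/8)x^3 - (3/8)x^2 - 3
(D ∘ θ + 3S_{1/2}) f = -(3/8)x^5 - 100x^4 - (1/8)x^3 - (27/8)x^2 - 2x - 3


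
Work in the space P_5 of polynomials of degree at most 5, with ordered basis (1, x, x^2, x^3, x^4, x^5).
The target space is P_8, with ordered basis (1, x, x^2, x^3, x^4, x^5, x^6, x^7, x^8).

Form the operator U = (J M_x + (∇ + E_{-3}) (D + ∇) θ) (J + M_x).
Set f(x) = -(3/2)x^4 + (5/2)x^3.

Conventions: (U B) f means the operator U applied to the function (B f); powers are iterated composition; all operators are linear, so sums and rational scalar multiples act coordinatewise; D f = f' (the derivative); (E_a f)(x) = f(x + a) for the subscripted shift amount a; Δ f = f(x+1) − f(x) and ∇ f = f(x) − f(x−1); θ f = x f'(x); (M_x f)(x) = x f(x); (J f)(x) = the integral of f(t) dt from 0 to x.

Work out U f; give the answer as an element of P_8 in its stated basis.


g(x) = -(9/35)x^7 + (25/48)x^6 - 90x^4 + 910x^3 - 5625x^2 + 14675x - 27343/2

J f = -(3/10)x^5 + (5/8)x^4
M_x f = -(3/2)x^5 + (5/2)x^4
(J + M_x) f = -(9/5)x^5 + (25/8)x^4
M_x (J + M_x) f = -(9/5)x^6 + (25/8)x^5
J M_x (J + M_x) f = -(9/35)x^7 + (25/48)x^6
θ (J + M_x) f = -9x^5 + (25/2)x^4
D θ (J + M_x) f = -45x^4 + 50x^3
∇ θ (J + M_x) f = -45x^4 + 140x^3 - 165x^2 + 95x - 43/2
(D + ∇) θ (J + M_x) f = -90x^4 + 190x^3 - 165x^2 + 95x - 43/2
∇ (D + ∇) θ (J + M_x) f = -360x^3 + 1110x^2 - 1260x + 540
E_{-3} (D + ∇) θ (J + M_x) f = -90x^4 + 1270x^3 - 6735x^2 + 15935x - 28423/2
(∇ + E_{-3}) (D + ∇) θ (J + M_x) f = -90x^4 + 910x^3 - 5625x^2 + 14675x - 27343/2
(J M_x + (∇ + E_{-3}) (D + ∇) θ) (J + M_x) f = -(9/35)x^7 + (25/48)x^6 - 90x^4 + 910x^3 - 5625x^2 + 14675x - 27343/2


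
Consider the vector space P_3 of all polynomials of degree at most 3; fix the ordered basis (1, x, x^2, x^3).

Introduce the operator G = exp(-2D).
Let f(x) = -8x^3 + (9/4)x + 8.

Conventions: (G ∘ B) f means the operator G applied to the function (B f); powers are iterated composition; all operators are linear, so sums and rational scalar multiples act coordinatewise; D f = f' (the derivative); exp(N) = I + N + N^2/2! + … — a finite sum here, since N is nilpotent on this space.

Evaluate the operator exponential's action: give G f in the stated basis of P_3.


order-1 term: 48x^2 - 9/2
order-2 term: -96x
order-3 term: 64
the series for exp(-2D) f terminates at order 3
exp(-2D) f = -8x^3 + 48x^2 - (375/4)x + 135/2

the result is g(x) = -8x^3 + 48x^2 - (375/4)x + 135/2


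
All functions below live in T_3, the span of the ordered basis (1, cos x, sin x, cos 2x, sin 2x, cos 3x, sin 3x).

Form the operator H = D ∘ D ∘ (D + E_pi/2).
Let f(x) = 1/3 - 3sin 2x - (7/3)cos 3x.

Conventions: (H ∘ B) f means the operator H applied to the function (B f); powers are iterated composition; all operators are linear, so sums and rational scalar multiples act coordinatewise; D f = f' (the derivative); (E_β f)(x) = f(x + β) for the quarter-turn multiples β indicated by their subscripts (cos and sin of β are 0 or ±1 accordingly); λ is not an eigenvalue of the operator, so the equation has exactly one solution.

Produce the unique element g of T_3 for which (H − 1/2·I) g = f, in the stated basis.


the result is g(x) = -2/3 - (96/305)cos 2x - (42/305)sin 2x + (14/3891)cos 3x + (168/1297)sin 3x

write g with unknown coordinates in the stated basis and equate coefficients in (H − 1/2·I) g = f
solving from the highest basis element down gives g = -2/3 - (96/305)cos 2x - (42/305)sin 2x + (14/3891)cos 3x + (168/1297)sin 3x
check: H g = -(48/305)cos 2x - (936/305)sin 2x - (3024/1297)cos 3x + (84/1297)sin 3x
so H g − 1/2·g = 1/3 - 3sin 2x - (7/3)cos 3x = f ✓


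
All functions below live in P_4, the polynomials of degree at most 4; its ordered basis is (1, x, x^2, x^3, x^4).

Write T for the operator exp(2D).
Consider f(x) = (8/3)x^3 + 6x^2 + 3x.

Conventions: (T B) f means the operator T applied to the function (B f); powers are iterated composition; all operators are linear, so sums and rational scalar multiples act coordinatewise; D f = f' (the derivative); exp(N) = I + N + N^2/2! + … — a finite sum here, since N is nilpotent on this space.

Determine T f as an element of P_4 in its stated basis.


order-1 term: 16x^2 + 24x + 6
order-2 term: 32x + 24
order-3 term: 64/3
the series for exp(2D) f terminates at order 3
exp(2D) f = (8/3)x^3 + 22x^2 + 59x + 154/3

g(x) = (8/3)x^3 + 22x^2 + 59x + 154/3


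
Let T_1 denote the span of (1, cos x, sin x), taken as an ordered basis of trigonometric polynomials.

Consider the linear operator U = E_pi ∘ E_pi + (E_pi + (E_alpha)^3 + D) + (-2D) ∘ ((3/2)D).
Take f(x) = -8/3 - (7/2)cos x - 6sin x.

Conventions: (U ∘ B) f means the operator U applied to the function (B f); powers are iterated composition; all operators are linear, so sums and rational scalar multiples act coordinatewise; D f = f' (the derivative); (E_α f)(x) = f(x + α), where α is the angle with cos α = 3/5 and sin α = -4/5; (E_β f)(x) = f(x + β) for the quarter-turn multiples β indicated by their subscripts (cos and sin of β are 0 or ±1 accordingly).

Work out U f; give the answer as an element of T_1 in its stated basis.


the result is g(x) = -8 - (1389/125)cos x - (2529/250)sin x

E_pi f = -8/3 + (7/2)cos x + 6sin x
E_pi E_pi f = -8/3 - (7/2)cos x - 6sin x
E_pi f = -8/3 + (7/2)cos x + 6sin x
E_alpha f = -8/3 + (27/10)cos x - (32/5)sin x
E_alpha E_alpha f = -8/3 + (337/50)cos x - (42/25)sin x
E_alpha E_alpha E_alpha f = -8/3 + (1347/250)cos x + (548/125)sin x
D f = -6cos x + (7/2)sin x
(E_pi + (E_alpha)^3 + D) f = -16/3 + (361/125)cos x + (3471/250)sin x
D f = -6cos x + (7/2)sin x
((3/2)D) f = -9cos x + (21/4)sin x
D ((3/2)D) f = (21/4)cos x + 9sin x
(-2D) ((3/2)D) f = -(21/2)cos x - 18sin x
(E_pi ∘ E_pi + (E_pi + (E_alpha)^3 + D) + (-2D) ∘ ((3/2)D)) f = -8 - (1389/125)cos x - (2529/250)sin x


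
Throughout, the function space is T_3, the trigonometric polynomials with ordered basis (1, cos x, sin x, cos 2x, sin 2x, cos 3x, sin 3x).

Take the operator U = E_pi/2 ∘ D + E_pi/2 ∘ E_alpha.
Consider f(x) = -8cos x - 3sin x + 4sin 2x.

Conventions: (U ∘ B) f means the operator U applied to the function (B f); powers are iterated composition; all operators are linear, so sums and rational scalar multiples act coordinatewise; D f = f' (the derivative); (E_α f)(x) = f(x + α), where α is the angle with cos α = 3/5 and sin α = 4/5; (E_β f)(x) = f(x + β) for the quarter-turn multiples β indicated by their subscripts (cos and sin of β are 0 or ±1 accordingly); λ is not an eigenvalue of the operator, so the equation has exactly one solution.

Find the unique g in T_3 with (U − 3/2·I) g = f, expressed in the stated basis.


the image equals g(x) = (188/75)cos x + (34/75)sin x + (1184/1025)cos 2x - (488/1025)sin 2x

write g with unknown coordinates in the stated basis and equate coefficients in (U − 3/2·I) g = f
solving from the highest basis element down gives g = (188/75)cos x + (34/75)sin x + (1184/1025)cos 2x - (488/1025)sin 2x
check: U g = -(106/25)cos x - (58/25)sin x + (1776/1025)cos 2x + (3368/1025)sin 2x
so U g − 3/2·g = -8cos x - 3sin x + 4sin 2x = f ✓


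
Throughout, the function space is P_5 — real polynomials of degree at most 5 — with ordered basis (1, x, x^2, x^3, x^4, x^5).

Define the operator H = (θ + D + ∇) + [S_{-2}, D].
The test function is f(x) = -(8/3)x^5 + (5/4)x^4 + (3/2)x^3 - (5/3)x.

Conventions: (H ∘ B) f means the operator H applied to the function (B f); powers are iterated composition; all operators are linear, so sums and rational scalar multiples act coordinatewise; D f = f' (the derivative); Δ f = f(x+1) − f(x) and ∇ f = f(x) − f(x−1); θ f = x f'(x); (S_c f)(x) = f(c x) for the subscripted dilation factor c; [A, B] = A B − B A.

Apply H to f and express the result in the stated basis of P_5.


θ f = -(40/3)x^5 + 5x^4 + (9/2)x^3 - (5/3)x
D f = -(40/3)x^4 + 5x^3 + (9/2)x^2 - 5/3
∇ f = -(40/3)x^4 + (95/3)x^3 - (89/3)x^2 + (83/6)x - 49/12
(θ + D + ∇) f = -(40/3)x^5 - (65/3)x^4 + (247/6)x^3 - (151/6)x^2 + (73/6)x - 23/4
D f = -(40/3)x^4 + 5x^3 + (9/2)x^2 - 5/3
S_{-2} D f = -(640/3)x^4 - 40x^3 + 18x^2 - 5/3
S_{-2} f = (256/3)x^5 + 20x^4 - 12x^3 + (10/3)x
D S_{-2} f = (1280/3)x^4 + 80x^3 - 36x^2 + 10/3
[S_{-2}, D] f = -640x^4 - 120x^3 + 54x^2 - 5
((θ + D + ∇) + [S_{-2}, D]) f = -(40/3)x^5 - (1985/3)x^4 - (473/6)x^3 + (173/6)x^2 + (73/6)x - 43/4

the image equals g(x) = -(40/3)x^5 - (1985/3)x^4 - (473/6)x^3 + (173/6)x^2 + (73/6)x - 43/4


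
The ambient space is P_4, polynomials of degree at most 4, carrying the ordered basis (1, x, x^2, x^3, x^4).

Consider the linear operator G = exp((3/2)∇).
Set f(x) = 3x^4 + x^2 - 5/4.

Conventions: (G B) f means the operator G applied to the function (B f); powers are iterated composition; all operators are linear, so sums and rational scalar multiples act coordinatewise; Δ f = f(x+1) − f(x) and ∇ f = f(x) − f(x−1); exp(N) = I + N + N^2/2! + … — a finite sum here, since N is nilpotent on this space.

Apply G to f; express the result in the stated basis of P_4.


order-1 term: 18x^3 - 27x^2 + 21x - 6
order-2 term: (81/2)x^2 - 81x + 99/2
order-3 term: (81/2)x - 243/4
order-4 term: 243/16
the series for exp((3/2)∇) f terminates at order 4
exp((3/2)∇) f = 3x^4 + 18x^3 + (29/2)x^2 - (39/2)x - 53/16

the image equals g(x) = 3x^4 + 18x^3 + (29/2)x^2 - (39/2)x - 53/16


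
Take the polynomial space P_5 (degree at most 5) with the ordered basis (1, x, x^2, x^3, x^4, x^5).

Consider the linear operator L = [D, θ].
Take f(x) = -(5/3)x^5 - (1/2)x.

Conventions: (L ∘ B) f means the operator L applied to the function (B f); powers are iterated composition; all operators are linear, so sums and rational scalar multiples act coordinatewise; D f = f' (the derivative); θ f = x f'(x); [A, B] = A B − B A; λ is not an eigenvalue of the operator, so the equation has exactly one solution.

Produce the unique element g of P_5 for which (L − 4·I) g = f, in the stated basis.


write g with unknown coordinates in the stated basis and equate coefficients in (L − 4·I) g = f
solving from the highest basis element down gives g = (5/12)x^5 + (25/48)x^4 + (25/48)x^3 + (25/64)x^2 + (41/128)x + 41/512
check: L g = (25/12)x^4 + (25/12)x^3 + (25/16)x^2 + (25/32)x + 41/128
so L g − 4·g = -(5/3)x^5 - (1/2)x = f ✓

g(x) = (5/12)x^5 + (25/48)x^4 + (25/48)x^3 + (25/64)x^2 + (41/128)x + 41/512


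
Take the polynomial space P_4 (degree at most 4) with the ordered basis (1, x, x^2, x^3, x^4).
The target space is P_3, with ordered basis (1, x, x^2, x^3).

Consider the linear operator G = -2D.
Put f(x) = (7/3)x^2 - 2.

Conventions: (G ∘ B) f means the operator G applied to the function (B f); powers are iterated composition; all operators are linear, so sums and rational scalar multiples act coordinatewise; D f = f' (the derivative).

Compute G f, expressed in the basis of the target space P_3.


D f = (14/3)x
(-2D) f = -(28/3)x

the result is g(x) = -(28/3)x


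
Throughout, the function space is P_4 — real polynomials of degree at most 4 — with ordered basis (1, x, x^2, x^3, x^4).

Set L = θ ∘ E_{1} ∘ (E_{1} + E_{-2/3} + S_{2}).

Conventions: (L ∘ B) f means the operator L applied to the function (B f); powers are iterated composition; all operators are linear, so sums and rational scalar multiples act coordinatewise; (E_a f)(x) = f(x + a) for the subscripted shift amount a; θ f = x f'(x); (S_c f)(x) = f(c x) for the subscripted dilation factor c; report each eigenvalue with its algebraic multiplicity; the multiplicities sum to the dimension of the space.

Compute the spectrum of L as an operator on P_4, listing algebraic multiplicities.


image of 1: 0
image of x: 4x
image of x^2: 12x^2 + (38/3)x
image of x^3: 30x^3 + 62x^2 + (109/3)x
image of x^4: 72x^4 + 220x^3 + (724/3)x^2 + (2596/27)x
the matrix is upper triangular; its diagonal is (0, 4, 12, 30, 72)
for a triangular matrix the eigenvalues are the diagonal entries, with algebraic multiplicity their repetition count

λ = 0 (multiplicity 1), λ = 4 (multiplicity 1), λ = 12 (multiplicity 1), λ = 30 (multiplicity 1), λ = 72 (multiplicity 1)


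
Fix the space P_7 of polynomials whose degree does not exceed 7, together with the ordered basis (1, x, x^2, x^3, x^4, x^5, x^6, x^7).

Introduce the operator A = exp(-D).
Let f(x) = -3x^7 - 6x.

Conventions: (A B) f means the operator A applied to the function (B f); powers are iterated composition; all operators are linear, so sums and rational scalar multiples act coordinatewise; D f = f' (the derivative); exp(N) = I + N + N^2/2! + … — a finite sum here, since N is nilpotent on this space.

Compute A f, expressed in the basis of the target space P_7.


g(x) = -3x^7 + 21x^6 - 63x^5 + 105x^4 - 105x^3 + 63x^2 - 27x + 9

order-1 term: 21x^6 + 6
order-2 term: -63x^5
order-3 term: 105x^4
order-4 term: -105x^3
order-5 term: 63x^2
order-6 term: -21x
order-7 term: 3
the series for exp(-D) f terminates at order 7
exp(-D) f = -3x^7 + 21x^6 - 63x^5 + 105x^4 - 105x^3 + 63x^2 - 27x + 9


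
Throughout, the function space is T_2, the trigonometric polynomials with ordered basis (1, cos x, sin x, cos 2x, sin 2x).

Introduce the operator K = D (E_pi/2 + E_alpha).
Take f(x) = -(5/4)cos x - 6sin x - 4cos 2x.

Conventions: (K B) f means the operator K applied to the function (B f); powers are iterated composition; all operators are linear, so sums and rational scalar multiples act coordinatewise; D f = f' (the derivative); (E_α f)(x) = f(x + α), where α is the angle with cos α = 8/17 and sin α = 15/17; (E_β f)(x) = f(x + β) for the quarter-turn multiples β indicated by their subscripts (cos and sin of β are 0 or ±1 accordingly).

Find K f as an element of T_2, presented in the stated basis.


the result is g(x) = -(8/17)cos x + (202/17)sin x + (1920/289)cos 2x - (3600/289)sin 2x

E_pi/2 f = -6cos x + (5/4)sin x + 4cos 2x
E_alpha f = -(100/17)cos x - (117/68)sin x + (644/289)cos 2x + (960/289)sin 2x
(E_pi/2 + E_alpha) f = -(202/17)cos x - (8/17)sin x + (1800/289)cos 2x + (960/289)sin 2x
D (E_pi/2 + E_alpha) f = -(8/17)cos x + (202/17)sin x + (1920/289)cos 2x - (3600/289)sin 2x


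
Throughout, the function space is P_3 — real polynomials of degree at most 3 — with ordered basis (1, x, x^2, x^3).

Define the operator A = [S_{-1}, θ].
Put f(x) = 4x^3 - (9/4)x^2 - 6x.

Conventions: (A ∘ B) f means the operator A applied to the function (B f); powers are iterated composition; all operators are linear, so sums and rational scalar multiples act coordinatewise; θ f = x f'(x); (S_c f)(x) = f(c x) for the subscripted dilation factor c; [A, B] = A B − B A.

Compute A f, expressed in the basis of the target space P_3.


the image equals g(x) = 0

θ f = 12x^3 - (9/2)x^2 - 6x
S_{-1} θ f = -12x^3 - (9/2)x^2 + 6x
S_{-1} f = -4x^3 - (9/4)x^2 + 6x
θ S_{-1} f = -12x^3 - (9/2)x^2 + 6x
[S_{-1}, θ] f = 0


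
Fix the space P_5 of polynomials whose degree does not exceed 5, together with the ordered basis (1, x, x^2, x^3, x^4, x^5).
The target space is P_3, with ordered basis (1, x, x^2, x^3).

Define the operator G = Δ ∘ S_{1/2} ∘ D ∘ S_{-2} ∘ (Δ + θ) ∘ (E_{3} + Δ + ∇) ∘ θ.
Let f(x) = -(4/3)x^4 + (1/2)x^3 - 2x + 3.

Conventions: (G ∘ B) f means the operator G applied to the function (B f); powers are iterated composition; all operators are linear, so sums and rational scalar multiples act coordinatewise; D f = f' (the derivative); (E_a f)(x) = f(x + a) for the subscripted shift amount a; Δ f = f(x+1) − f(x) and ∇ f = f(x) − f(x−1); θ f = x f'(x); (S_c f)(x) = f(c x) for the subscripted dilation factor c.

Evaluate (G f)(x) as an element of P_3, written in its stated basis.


θ f = -(16/3)x^4 + (3/2)x^3 - 2x
E_{3} θ f = -(16/3)x^4 - (125/2)x^3 - (549/2)x^2 - (1075/2)x - 795/2
Δ θ f = -(64/3)x^3 - (55/2)x^2 - (101/6)x - 35/6
∇ θ f = -(64/3)x^3 + (73/2)x^2 - (155/6)x + 29/6
(E_{3} + Δ + ∇) θ f = -(16/3)x^4 - (631/6)x^3 - (531/2)x^2 - (3481/6)x - 797/2
Δ (E_{3} + Δ + ∇) θ f = -(64/3)x^3 - (695/2)x^2 - (5207/6)x - 5737/6
θ (E_{3} + Δ + ∇) θ f = -(64/3)x^4 - (631/2)x^3 - 531x^2 - (3481/6)x
(Δ + θ) (E_{3} + Δ + ∇) θ f = -(64/3)x^4 - (2021/6)x^3 - (1757/2)x^2 - 1448x - 5737/6
S_{-2} (Δ + θ) (E_{3} + Δ + ∇) θ f = -(1024/3)x^4 + (8084/3)x^3 - 3514x^2 + 2896x - 5737/6
D S_{-2} (Δ + θ) (E_{3} + Δ + ∇) θ f = -(4096/3)x^3 + 8084x^2 - 7028x + 2896
S_{1/2} D S_{-2} (Δ + θ) (E_{3} + Δ + ∇) θ f = -(512/3)x^3 + 2021x^2 - 3514x + 2896
Δ S_{1/2} D S_{-2} (Δ + θ) (E_{3} + Δ + ∇) θ f = -512x^2 + 3530x - 4991/3

the result is g(x) = -512x^2 + 3530x - 4991/3
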